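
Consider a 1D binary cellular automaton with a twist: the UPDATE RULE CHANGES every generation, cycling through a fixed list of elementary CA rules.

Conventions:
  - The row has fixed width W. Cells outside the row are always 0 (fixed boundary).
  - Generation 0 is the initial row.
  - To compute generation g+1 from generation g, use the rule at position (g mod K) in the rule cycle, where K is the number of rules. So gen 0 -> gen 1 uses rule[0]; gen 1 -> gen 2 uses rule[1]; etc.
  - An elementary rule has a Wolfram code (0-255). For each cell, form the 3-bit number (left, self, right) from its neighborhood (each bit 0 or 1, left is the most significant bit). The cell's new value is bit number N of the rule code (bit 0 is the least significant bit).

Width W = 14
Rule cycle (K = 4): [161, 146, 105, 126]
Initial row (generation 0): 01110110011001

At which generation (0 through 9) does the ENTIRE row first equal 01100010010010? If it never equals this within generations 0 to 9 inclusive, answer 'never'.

Answer: never

Derivation:
Gen 0: 01110110011001
Gen 1 (rule 161): 00101000000000
Gen 2 (rule 146): 01000100000000
Gen 3 (rule 105): 00010001111111
Gen 4 (rule 126): 00111011000001
Gen 5 (rule 161): 10010100011100
Gen 6 (rule 146): 01100010101010
Gen 7 (rule 105): 01101001010100
Gen 8 (rule 126): 11111111111110
Gen 9 (rule 161): 01111111111100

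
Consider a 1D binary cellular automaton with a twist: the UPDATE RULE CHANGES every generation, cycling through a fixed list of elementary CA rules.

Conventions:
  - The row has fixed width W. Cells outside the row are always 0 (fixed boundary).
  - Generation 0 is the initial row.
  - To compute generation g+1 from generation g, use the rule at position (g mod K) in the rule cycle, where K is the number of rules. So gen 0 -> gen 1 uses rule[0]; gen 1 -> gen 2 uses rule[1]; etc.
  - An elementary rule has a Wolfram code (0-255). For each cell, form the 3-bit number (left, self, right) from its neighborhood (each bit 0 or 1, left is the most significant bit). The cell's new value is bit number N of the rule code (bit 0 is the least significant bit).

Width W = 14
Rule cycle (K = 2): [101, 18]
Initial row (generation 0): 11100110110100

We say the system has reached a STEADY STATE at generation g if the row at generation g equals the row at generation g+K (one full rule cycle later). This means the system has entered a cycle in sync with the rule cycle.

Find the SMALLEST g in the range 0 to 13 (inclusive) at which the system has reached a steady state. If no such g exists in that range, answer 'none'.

Answer: 6

Derivation:
Gen 0: 11100110110100
Gen 1 (rule 101): 00100011011101
Gen 2 (rule 18): 01010100000000
Gen 3 (rule 101): 01111101111111
Gen 4 (rule 18): 10000000000000
Gen 5 (rule 101): 10111111111111
Gen 6 (rule 18): 00000000000000
Gen 7 (rule 101): 11111111111111
Gen 8 (rule 18): 00000000000000
Gen 9 (rule 101): 11111111111111
Gen 10 (rule 18): 00000000000000
Gen 11 (rule 101): 11111111111111
Gen 12 (rule 18): 00000000000000
Gen 13 (rule 101): 11111111111111
Gen 14 (rule 18): 00000000000000
Gen 15 (rule 101): 11111111111111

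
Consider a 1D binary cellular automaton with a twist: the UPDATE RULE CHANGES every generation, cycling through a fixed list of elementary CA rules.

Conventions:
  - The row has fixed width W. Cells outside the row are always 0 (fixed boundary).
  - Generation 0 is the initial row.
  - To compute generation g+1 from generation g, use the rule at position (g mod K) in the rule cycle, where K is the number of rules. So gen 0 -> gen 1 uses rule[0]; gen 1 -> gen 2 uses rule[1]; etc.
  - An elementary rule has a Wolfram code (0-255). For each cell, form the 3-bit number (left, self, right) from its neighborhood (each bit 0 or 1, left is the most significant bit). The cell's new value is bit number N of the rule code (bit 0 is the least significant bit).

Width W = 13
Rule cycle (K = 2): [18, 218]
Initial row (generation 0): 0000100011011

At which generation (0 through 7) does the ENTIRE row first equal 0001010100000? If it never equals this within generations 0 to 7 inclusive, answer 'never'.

Gen 0: 0000100011011
Gen 1 (rule 18): 0001010100000
Gen 2 (rule 218): 0010000010000
Gen 3 (rule 18): 0101000101000
Gen 4 (rule 218): 1000101000100
Gen 5 (rule 18): 0101000101010
Gen 6 (rule 218): 1000101000001
Gen 7 (rule 18): 0101000100010

Answer: 1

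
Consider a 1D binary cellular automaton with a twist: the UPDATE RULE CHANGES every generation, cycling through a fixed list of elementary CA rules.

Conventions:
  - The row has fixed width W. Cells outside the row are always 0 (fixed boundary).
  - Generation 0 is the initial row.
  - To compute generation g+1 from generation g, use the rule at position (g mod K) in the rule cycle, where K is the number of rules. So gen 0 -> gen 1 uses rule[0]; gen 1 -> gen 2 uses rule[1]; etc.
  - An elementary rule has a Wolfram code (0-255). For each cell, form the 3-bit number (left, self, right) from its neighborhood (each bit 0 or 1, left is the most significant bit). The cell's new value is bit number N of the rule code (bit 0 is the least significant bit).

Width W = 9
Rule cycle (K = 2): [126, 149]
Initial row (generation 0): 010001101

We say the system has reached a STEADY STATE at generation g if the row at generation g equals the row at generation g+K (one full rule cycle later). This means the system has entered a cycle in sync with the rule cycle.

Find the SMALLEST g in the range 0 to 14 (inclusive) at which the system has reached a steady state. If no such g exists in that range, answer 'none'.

Answer: none

Derivation:
Gen 0: 010001101
Gen 1 (rule 126): 111011111
Gen 2 (rule 149): 010001110
Gen 3 (rule 126): 111011011
Gen 4 (rule 149): 010000000
Gen 5 (rule 126): 111000000
Gen 6 (rule 149): 010111111
Gen 7 (rule 126): 111100001
Gen 8 (rule 149): 011011101
Gen 9 (rule 126): 111110111
Gen 10 (rule 149): 011100010
Gen 11 (rule 126): 110110111
Gen 12 (rule 149): 000000010
Gen 13 (rule 126): 000000111
Gen 14 (rule 149): 111110010
Gen 15 (rule 126): 100011111
Gen 16 (rule 149): 111001110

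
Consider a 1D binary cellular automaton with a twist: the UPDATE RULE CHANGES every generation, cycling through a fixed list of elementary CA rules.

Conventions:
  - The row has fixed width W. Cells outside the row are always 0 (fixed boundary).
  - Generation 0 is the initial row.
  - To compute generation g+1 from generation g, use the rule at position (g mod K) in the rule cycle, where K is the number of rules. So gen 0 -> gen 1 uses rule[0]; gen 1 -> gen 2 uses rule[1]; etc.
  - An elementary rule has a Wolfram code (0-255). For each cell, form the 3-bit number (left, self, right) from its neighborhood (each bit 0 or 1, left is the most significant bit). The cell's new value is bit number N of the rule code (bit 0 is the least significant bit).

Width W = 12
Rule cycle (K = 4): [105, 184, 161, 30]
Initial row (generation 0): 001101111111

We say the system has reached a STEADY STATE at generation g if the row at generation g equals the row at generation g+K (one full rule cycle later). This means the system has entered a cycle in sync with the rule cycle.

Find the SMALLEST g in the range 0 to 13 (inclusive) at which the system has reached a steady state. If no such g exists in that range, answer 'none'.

Gen 0: 001101111111
Gen 1 (rule 105): 101111000001
Gen 2 (rule 184): 011110100000
Gen 3 (rule 161): 001101001111
Gen 4 (rule 30): 011001111000
Gen 5 (rule 105): 011001001011
Gen 6 (rule 184): 010100100110
Gen 7 (rule 161): 001000000000
Gen 8 (rule 30): 011100000000
Gen 9 (rule 105): 010101111111
Gen 10 (rule 184): 001011111110
Gen 11 (rule 161): 100101111100
Gen 12 (rule 30): 111101000010
Gen 13 (rule 105): 100110011000
Gen 14 (rule 184): 010101010100
Gen 15 (rule 161): 001010101001
Gen 16 (rule 30): 011010101111
Gen 17 (rule 105): 011101011001

Answer: none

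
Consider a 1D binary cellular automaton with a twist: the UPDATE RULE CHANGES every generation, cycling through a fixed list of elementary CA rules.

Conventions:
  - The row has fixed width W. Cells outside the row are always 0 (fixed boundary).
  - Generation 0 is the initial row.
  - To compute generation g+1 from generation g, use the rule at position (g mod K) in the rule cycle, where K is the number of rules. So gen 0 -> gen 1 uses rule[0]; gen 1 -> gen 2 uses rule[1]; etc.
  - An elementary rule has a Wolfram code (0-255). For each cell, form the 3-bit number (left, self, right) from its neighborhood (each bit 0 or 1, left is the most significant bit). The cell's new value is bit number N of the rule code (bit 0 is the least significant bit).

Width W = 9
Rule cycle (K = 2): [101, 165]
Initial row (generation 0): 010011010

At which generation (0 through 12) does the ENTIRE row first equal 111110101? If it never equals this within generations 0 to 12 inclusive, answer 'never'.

Gen 0: 010011010
Gen 1 (rule 101): 010001110
Gen 2 (rule 165): 010100100
Gen 3 (rule 101): 011100101
Gen 4 (rule 165): 001000111
Gen 5 (rule 101): 101010001
Gen 6 (rule 165): 111110101
Gen 7 (rule 101): 000011111
Gen 8 (rule 165): 111001110
Gen 9 (rule 101): 001000010
Gen 10 (rule 165): 101011010
Gen 11 (rule 101): 111101110
Gen 12 (rule 165): 011010100

Answer: 6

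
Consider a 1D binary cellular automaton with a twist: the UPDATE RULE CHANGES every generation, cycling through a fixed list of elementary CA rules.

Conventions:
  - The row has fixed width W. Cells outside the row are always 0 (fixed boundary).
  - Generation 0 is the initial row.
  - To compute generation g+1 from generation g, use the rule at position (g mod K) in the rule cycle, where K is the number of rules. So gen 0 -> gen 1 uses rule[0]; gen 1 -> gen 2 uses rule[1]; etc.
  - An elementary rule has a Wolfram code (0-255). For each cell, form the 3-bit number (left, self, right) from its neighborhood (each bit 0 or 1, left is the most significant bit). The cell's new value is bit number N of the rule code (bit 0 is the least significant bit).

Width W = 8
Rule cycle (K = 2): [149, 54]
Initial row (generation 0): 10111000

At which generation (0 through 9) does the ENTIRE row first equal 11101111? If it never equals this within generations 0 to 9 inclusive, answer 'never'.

Answer: 5

Derivation:
Gen 0: 10111000
Gen 1 (rule 149): 10010111
Gen 2 (rule 54): 11111000
Gen 3 (rule 149): 01110111
Gen 4 (rule 54): 10001000
Gen 5 (rule 149): 11101111
Gen 6 (rule 54): 00010000
Gen 7 (rule 149): 11011111
Gen 8 (rule 54): 00100000
Gen 9 (rule 149): 10111111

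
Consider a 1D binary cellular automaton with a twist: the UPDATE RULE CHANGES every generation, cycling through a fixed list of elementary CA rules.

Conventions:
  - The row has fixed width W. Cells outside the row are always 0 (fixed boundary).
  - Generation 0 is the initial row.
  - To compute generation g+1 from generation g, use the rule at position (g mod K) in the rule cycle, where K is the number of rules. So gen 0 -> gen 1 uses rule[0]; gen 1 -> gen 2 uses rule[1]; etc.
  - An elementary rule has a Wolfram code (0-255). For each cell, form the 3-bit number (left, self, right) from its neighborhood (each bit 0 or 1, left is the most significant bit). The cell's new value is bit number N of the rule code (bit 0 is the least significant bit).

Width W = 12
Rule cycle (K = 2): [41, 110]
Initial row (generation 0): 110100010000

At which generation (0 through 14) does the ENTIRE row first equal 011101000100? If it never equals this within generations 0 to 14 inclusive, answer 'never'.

Gen 0: 110100010000
Gen 1 (rule 41): 101001000111
Gen 2 (rule 110): 111011001101
Gen 3 (rule 41): 100110001010
Gen 4 (rule 110): 101110011110
Gen 5 (rule 41): 011000010000
Gen 6 (rule 110): 111000110000
Gen 7 (rule 41): 100010100111
Gen 8 (rule 110): 100111101101
Gen 9 (rule 41): 000100011010
Gen 10 (rule 110): 001100111110
Gen 11 (rule 41): 101000100000
Gen 12 (rule 110): 111001100000
Gen 13 (rule 41): 100001001111
Gen 14 (rule 110): 100011011001

Answer: never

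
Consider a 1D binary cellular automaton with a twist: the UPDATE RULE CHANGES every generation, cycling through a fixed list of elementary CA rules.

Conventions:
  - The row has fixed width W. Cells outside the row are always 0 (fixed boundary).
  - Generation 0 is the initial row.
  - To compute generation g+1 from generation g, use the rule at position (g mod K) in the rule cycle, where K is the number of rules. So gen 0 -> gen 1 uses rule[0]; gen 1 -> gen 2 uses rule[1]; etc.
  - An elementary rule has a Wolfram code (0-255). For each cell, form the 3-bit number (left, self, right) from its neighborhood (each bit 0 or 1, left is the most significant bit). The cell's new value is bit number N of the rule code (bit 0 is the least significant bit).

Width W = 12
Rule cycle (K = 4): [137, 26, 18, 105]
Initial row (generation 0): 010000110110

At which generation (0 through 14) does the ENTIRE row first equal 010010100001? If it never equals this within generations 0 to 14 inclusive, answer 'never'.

Gen 0: 010000110110
Gen 1 (rule 137): 000110100100
Gen 2 (rule 26): 001100011010
Gen 3 (rule 18): 010010100001
Gen 4 (rule 105): 000001001100
Gen 5 (rule 137): 111100001001
Gen 6 (rule 26): 100010010110
Gen 7 (rule 18): 010101100001
Gen 8 (rule 105): 001011101100
Gen 9 (rule 137): 100011001001
Gen 10 (rule 26): 010110110110
Gen 11 (rule 18): 100000000001
Gen 12 (rule 105): 001111111100
Gen 13 (rule 137): 101111111001
Gen 14 (rule 26): 001000000110

Answer: 3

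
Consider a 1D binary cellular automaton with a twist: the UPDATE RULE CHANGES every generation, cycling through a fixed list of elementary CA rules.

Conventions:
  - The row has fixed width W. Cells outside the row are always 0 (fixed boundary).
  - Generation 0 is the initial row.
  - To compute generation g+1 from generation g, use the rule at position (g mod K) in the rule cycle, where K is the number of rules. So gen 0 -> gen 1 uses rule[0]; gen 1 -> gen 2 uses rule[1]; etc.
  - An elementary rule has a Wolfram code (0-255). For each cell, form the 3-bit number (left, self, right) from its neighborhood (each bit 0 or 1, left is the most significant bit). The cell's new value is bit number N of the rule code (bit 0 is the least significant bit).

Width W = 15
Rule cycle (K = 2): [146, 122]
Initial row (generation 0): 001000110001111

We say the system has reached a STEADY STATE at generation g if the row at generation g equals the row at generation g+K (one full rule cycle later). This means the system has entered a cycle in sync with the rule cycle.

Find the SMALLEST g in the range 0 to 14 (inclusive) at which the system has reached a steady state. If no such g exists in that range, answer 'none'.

Answer: none

Derivation:
Gen 0: 001000110001111
Gen 1 (rule 146): 010101001010110
Gen 2 (rule 122): 101010110101111
Gen 3 (rule 146): 000000000000110
Gen 4 (rule 122): 000000000001111
Gen 5 (rule 146): 000000000010110
Gen 6 (rule 122): 000000000101111
Gen 7 (rule 146): 000000001000110
Gen 8 (rule 122): 000000010101111
Gen 9 (rule 146): 000000100000110
Gen 10 (rule 122): 000001010001111
Gen 11 (rule 146): 000010001010110
Gen 12 (rule 122): 000101010101111
Gen 13 (rule 146): 001000000000110
Gen 14 (rule 122): 010100000001111
Gen 15 (rule 146): 100010000010110
Gen 16 (rule 122): 010101000101111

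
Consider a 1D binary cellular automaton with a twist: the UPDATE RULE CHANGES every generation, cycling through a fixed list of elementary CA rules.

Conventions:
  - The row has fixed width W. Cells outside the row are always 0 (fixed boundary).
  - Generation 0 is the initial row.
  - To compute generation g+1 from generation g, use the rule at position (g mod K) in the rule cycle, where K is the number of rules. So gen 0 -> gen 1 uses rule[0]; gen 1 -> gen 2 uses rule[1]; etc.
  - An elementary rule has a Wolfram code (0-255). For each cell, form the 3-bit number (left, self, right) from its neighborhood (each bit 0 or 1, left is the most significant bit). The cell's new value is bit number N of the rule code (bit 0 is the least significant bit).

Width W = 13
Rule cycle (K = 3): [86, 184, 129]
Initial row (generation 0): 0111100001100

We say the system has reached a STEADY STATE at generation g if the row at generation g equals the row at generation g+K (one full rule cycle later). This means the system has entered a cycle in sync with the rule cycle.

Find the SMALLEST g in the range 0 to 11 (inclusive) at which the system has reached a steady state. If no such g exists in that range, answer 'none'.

Gen 0: 0111100001100
Gen 1 (rule 86): 1000110010110
Gen 2 (rule 184): 0100101001101
Gen 3 (rule 129): 0000000000000
Gen 4 (rule 86): 0000000000000
Gen 5 (rule 184): 0000000000000
Gen 6 (rule 129): 1111111111111
Gen 7 (rule 86): 0000000000001
Gen 8 (rule 184): 0000000000000
Gen 9 (rule 129): 1111111111111
Gen 10 (rule 86): 0000000000001
Gen 11 (rule 184): 0000000000000
Gen 12 (rule 129): 1111111111111
Gen 13 (rule 86): 0000000000001
Gen 14 (rule 184): 0000000000000

Answer: 5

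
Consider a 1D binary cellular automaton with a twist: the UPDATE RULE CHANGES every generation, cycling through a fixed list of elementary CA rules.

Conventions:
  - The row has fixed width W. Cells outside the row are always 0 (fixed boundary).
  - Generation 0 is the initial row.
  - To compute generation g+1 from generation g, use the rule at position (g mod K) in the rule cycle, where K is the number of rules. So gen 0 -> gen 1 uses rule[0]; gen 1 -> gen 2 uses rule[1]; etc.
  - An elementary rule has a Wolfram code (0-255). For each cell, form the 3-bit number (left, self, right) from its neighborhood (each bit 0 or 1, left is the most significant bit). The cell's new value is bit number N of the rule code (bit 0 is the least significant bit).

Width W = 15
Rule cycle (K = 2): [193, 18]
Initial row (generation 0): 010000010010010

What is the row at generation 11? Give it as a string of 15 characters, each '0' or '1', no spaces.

Gen 0: 010000010010010
Gen 1 (rule 193): 000111000000000
Gen 2 (rule 18): 001000100000000
Gen 3 (rule 193): 100010001111111
Gen 4 (rule 18): 010101010000000
Gen 5 (rule 193): 000000000111111
Gen 6 (rule 18): 000000001000000
Gen 7 (rule 193): 111111100011111
Gen 8 (rule 18): 000000010100000
Gen 9 (rule 193): 111111000001111
Gen 10 (rule 18): 000000100010000
Gen 11 (rule 193): 111110001000111

Answer: 111110001000111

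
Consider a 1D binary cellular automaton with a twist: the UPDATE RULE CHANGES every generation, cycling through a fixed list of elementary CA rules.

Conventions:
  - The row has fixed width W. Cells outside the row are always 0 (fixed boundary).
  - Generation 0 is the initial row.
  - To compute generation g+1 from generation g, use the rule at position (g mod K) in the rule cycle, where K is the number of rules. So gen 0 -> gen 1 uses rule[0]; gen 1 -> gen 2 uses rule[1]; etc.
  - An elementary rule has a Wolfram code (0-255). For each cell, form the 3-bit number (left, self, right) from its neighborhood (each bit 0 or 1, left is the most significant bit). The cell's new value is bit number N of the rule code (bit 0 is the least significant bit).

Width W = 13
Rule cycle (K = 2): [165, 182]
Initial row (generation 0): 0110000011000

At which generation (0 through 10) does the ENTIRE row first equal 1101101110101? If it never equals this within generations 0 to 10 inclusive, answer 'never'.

Gen 0: 0110000011000
Gen 1 (rule 165): 0000111000011
Gen 2 (rule 182): 0001010100100
Gen 3 (rule 165): 1101111100101
Gen 4 (rule 182): 0010111011111
Gen 5 (rule 165): 1011010101110
Gen 6 (rule 182): 1100111110101
Gen 7 (rule 165): 0000011101111
Gen 8 (rule 182): 0000101010110
Gen 9 (rule 165): 1110111111000
Gen 10 (rule 182): 0101011110100

Answer: never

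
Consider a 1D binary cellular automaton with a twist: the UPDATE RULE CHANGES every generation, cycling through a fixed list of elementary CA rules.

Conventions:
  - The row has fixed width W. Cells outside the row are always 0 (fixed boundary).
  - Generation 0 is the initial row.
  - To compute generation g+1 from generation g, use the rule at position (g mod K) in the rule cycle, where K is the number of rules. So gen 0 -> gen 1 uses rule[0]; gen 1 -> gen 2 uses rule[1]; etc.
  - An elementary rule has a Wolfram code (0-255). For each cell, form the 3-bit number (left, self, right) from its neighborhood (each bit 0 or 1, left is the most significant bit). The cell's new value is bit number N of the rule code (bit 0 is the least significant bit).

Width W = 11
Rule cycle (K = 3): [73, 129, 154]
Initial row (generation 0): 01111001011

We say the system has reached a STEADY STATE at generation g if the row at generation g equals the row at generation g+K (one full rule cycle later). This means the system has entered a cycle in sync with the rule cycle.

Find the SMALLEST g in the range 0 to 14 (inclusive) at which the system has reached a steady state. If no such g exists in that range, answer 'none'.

Answer: none

Derivation:
Gen 0: 01111001011
Gen 1 (rule 73): 01001000011
Gen 2 (rule 129): 00000011000
Gen 3 (rule 154): 00000110100
Gen 4 (rule 73): 11110110001
Gen 5 (rule 129): 01100000100
Gen 6 (rule 154): 11010001010
Gen 7 (rule 73): 11000100000
Gen 8 (rule 129): 00010001111
Gen 9 (rule 154): 00101011110
Gen 10 (rule 73): 10000010010
Gen 11 (rule 129): 00111000000
Gen 12 (rule 154): 01110100000
Gen 13 (rule 73): 01010001111
Gen 14 (rule 129): 00000100110
Gen 15 (rule 154): 00001011101
Gen 16 (rule 73): 11100010100
Gen 17 (rule 129): 01001000001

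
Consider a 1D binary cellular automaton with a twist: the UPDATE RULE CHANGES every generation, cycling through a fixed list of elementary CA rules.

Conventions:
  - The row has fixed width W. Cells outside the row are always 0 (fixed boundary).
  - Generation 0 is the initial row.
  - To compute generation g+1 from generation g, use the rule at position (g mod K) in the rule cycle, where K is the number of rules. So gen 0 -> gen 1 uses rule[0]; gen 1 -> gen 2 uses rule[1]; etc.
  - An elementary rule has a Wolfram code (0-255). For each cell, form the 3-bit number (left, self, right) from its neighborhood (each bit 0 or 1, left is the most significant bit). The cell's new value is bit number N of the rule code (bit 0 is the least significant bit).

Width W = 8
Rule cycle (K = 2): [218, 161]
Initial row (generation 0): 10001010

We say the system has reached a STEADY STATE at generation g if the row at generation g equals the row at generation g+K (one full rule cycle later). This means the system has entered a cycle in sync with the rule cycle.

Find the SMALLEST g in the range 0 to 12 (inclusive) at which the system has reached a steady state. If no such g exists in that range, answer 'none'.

Answer: 2

Derivation:
Gen 0: 10001010
Gen 1 (rule 218): 01010001
Gen 2 (rule 161): 00100100
Gen 3 (rule 218): 01011010
Gen 4 (rule 161): 00100100
Gen 5 (rule 218): 01011010
Gen 6 (rule 161): 00100100
Gen 7 (rule 218): 01011010
Gen 8 (rule 161): 00100100
Gen 9 (rule 218): 01011010
Gen 10 (rule 161): 00100100
Gen 11 (rule 218): 01011010
Gen 12 (rule 161): 00100100
Gen 13 (rule 218): 01011010
Gen 14 (rule 161): 00100100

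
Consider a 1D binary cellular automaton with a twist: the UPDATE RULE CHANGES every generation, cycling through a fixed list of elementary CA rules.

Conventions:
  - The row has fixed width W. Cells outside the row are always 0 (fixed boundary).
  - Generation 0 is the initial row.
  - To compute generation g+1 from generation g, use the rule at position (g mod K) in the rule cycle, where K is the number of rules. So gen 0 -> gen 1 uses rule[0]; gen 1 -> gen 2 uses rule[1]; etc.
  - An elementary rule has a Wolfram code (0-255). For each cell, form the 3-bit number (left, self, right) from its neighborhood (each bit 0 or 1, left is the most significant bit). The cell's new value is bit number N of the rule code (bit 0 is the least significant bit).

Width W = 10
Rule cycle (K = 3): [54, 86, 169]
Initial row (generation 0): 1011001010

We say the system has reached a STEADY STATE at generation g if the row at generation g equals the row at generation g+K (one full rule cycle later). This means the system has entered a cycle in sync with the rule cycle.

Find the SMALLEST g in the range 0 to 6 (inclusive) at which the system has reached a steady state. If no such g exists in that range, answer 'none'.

Gen 0: 1011001010
Gen 1 (rule 54): 1100111111
Gen 2 (rule 86): 0111000001
Gen 3 (rule 169): 0110011100
Gen 4 (rule 54): 1001100010
Gen 5 (rule 86): 1110110111
Gen 6 (rule 169): 1101101110
Gen 7 (rule 54): 0010010001
Gen 8 (rule 86): 0111111011
Gen 9 (rule 169): 0111110110

Answer: none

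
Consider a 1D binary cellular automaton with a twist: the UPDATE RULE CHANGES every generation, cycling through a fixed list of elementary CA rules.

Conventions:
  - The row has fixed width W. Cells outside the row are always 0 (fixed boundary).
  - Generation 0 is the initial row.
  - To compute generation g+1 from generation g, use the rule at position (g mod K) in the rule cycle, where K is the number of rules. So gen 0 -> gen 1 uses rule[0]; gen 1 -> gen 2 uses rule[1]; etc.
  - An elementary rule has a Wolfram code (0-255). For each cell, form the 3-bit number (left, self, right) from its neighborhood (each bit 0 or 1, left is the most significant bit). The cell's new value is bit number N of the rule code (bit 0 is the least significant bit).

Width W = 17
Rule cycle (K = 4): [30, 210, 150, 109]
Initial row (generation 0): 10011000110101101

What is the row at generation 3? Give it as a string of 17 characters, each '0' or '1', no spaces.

Answer: 10101001010101001

Derivation:
Gen 0: 10011000110101101
Gen 1 (rule 30): 11110101100101001
Gen 2 (rule 210): 01110000111000110
Gen 3 (rule 150): 10101001010101001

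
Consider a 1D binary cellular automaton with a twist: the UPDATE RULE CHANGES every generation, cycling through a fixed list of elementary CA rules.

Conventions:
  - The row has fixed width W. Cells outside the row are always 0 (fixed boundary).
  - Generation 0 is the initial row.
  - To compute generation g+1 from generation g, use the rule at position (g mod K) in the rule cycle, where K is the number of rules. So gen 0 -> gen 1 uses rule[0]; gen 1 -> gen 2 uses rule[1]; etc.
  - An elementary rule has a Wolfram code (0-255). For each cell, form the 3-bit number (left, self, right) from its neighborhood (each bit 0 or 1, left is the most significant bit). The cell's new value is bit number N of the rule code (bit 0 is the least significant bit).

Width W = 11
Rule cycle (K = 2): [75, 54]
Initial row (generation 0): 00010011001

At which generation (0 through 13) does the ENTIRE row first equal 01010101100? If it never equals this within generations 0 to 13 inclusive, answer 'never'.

Gen 0: 00010011001
Gen 1 (rule 75): 11100111010
Gen 2 (rule 54): 00011000111
Gen 3 (rule 75): 11111011101
Gen 4 (rule 54): 00000100011
Gen 5 (rule 75): 11111001111
Gen 6 (rule 54): 00000110000
Gen 7 (rule 75): 11111110111
Gen 8 (rule 54): 00000001000
Gen 9 (rule 75): 11111110011
Gen 10 (rule 54): 00000001100
Gen 11 (rule 75): 11111111101
Gen 12 (rule 54): 00000000011
Gen 13 (rule 75): 11111111111

Answer: never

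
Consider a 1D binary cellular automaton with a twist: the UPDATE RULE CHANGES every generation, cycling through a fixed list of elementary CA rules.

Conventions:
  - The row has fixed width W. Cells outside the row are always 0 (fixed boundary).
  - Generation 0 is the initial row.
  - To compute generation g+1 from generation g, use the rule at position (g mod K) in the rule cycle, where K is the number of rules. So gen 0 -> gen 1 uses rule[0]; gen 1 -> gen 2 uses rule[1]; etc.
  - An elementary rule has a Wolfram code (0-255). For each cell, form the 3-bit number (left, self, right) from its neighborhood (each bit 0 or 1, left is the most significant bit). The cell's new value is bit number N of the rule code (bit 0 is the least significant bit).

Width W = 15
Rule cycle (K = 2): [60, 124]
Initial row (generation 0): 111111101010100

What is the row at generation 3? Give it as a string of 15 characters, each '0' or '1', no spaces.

Gen 0: 111111101010100
Gen 1 (rule 60): 100000011111110
Gen 2 (rule 124): 110000010000011
Gen 3 (rule 60): 101000011000010

Answer: 101000011000010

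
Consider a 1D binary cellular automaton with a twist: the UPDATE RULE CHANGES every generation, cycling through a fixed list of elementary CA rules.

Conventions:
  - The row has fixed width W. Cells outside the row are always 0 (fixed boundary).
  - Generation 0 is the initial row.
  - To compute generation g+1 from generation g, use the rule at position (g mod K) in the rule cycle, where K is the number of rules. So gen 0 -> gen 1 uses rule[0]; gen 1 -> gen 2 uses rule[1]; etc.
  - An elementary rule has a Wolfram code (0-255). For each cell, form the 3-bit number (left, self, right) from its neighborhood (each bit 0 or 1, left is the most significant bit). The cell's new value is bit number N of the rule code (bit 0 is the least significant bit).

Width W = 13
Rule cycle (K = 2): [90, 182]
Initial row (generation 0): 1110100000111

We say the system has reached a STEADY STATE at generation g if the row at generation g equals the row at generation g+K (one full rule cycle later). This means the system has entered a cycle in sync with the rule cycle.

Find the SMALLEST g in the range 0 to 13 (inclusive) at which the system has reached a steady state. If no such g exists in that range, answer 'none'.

Gen 0: 1110100000111
Gen 1 (rule 90): 1010010001101
Gen 2 (rule 182): 1111111010011
Gen 3 (rule 90): 1000001001111
Gen 4 (rule 182): 1100011110110
Gen 5 (rule 90): 1110110010111
Gen 6 (rule 182): 0101001111010
Gen 7 (rule 90): 1000111001001
Gen 8 (rule 182): 1101010111111
Gen 9 (rule 90): 1100000100001
Gen 10 (rule 182): 0010001110011
Gen 11 (rule 90): 0101011011111
Gen 12 (rule 182): 1111100101110
Gen 13 (rule 90): 1000111001011
Gen 14 (rule 182): 1101010111100
Gen 15 (rule 90): 1100000100110

Answer: none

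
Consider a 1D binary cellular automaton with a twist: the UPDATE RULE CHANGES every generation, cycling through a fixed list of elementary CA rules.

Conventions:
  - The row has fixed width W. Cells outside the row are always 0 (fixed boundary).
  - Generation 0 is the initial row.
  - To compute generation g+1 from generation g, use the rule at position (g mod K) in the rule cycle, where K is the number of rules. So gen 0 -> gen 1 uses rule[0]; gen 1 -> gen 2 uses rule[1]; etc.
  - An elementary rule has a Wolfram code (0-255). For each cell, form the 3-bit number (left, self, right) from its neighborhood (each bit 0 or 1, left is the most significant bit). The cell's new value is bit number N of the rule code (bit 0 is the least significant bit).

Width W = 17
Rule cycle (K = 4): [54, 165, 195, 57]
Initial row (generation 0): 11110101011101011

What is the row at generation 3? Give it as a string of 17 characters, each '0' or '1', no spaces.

Answer: 01101011010010010

Derivation:
Gen 0: 11110101011101011
Gen 1 (rule 54): 00001111100011100
Gen 2 (rule 165): 11100111001001001
Gen 3 (rule 195): 01101011010010010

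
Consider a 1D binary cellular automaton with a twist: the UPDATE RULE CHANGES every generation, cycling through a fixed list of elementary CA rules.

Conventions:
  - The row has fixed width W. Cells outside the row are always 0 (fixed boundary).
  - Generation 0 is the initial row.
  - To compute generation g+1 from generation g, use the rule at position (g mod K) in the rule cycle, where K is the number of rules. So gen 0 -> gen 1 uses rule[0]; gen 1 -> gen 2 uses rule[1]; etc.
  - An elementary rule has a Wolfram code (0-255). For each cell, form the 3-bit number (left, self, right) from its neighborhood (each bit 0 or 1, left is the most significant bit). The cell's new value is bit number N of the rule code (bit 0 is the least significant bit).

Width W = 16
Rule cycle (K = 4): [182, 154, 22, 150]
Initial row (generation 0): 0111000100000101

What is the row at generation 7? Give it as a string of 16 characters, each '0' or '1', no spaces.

Answer: 0111000000000111

Derivation:
Gen 0: 0111000100000101
Gen 1 (rule 182): 1010101110001111
Gen 2 (rule 154): 0000001101011110
Gen 3 (rule 22): 0000010001000001
Gen 4 (rule 150): 0000111011100011
Gen 5 (rule 182): 0001010101010100
Gen 6 (rule 154): 0010000000000010
Gen 7 (rule 22): 0111000000000111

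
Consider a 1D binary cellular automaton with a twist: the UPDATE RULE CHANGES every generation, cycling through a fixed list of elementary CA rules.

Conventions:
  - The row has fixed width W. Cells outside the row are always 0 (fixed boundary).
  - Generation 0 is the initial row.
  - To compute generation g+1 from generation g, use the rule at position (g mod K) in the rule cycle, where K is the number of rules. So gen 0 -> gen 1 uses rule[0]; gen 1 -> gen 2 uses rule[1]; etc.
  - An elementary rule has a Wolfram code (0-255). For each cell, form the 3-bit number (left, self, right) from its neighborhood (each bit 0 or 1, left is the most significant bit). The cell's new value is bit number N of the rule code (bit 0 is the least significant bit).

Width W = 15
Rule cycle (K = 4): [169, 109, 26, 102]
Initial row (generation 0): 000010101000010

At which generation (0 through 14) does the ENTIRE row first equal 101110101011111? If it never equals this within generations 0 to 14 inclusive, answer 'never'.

Gen 0: 000010101000010
Gen 1 (rule 169): 111001010011000
Gen 2 (rule 109): 101001110011011
Gen 3 (rule 26): 000111001110010
Gen 4 (rule 102): 001001010010110
Gen 5 (rule 169): 100000100001100
Gen 6 (rule 109): 101110101101101
Gen 7 (rule 26): 001000001001000
Gen 8 (rule 102): 011000011011000
Gen 9 (rule 169): 010011010110011
Gen 10 (rule 109): 010011111110011
Gen 11 (rule 26): 101110000001110
Gen 12 (rule 102): 110010000010010
Gen 13 (rule 169): 100000111000000
Gen 14 (rule 109): 101110101011111

Answer: 14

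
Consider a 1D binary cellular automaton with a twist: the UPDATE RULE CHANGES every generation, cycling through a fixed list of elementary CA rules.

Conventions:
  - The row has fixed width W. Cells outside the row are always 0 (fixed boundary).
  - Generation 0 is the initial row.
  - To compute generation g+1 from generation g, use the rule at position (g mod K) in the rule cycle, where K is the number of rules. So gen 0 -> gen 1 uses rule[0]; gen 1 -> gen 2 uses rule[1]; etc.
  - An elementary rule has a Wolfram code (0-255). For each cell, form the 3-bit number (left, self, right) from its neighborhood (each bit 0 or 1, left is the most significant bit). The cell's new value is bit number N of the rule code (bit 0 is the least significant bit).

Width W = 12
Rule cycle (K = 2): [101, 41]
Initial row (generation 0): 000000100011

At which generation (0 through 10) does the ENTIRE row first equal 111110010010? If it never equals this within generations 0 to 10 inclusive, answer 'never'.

Answer: 7

Derivation:
Gen 0: 000000100011
Gen 1 (rule 101): 111110101001
Gen 2 (rule 41): 100001010000
Gen 3 (rule 101): 101101110111
Gen 4 (rule 41): 011011001100
Gen 5 (rule 101): 001101000101
Gen 6 (rule 41): 101010010010
Gen 7 (rule 101): 111110010010
Gen 8 (rule 41): 100000000000
Gen 9 (rule 101): 101111111111
Gen 10 (rule 41): 011000000000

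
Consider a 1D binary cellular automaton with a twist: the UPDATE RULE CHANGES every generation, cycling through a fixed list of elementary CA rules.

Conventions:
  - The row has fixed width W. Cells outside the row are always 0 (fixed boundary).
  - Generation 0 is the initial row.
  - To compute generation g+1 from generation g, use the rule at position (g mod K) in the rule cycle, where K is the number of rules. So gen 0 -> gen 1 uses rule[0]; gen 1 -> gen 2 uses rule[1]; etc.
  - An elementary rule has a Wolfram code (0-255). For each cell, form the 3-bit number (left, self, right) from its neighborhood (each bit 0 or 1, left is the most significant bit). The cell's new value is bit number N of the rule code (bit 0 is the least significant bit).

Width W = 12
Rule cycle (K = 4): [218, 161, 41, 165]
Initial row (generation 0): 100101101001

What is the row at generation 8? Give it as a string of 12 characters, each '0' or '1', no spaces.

Gen 0: 100101101001
Gen 1 (rule 218): 011001100110
Gen 2 (rule 161): 000000000000
Gen 3 (rule 41): 111111111111
Gen 4 (rule 165): 011111111110
Gen 5 (rule 218): 111111111111
Gen 6 (rule 161): 011111111110
Gen 7 (rule 41): 010000000000
Gen 8 (rule 165): 010111111111

Answer: 010111111111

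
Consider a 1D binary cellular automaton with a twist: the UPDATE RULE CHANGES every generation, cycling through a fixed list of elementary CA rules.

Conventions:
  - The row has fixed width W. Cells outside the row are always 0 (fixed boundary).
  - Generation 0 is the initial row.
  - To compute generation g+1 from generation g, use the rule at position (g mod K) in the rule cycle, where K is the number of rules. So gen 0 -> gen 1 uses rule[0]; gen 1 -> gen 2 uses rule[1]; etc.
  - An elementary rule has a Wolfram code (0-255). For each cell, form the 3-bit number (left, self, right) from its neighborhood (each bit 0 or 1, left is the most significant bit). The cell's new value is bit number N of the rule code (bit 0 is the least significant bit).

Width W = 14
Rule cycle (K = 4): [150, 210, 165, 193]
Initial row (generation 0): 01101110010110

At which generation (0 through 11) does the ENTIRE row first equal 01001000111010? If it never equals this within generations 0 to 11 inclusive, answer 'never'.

Gen 0: 01101110010110
Gen 1 (rule 150): 10000101110001
Gen 2 (rule 210): 01001000111010
Gen 3 (rule 165): 01001010010110
Gen 4 (rule 193): 00000000000010
Gen 5 (rule 150): 00000000000111
Gen 6 (rule 210): 00000000001011
Gen 7 (rule 165): 11111111101100
Gen 8 (rule 193): 01111111100101
Gen 9 (rule 150): 10111111011101
Gen 10 (rule 210): 00011111001100
Gen 11 (rule 165): 11001110000001

Answer: 2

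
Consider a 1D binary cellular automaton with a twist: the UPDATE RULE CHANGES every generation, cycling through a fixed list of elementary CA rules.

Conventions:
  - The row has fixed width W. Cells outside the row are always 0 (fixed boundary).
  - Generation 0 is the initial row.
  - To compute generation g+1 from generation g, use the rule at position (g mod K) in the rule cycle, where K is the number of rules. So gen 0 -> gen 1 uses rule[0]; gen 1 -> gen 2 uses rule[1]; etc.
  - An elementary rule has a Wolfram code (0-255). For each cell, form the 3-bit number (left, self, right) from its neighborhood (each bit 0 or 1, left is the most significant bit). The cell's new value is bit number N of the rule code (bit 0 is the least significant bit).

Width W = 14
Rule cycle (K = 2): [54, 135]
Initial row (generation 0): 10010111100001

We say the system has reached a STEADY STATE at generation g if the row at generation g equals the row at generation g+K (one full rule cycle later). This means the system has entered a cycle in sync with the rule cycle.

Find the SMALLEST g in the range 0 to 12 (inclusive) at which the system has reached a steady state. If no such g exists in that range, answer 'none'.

Answer: none

Derivation:
Gen 0: 10010111100001
Gen 1 (rule 54): 11111000010011
Gen 2 (rule 135): 01110011110100
Gen 3 (rule 54): 10001100001110
Gen 4 (rule 135): 10110001110100
Gen 5 (rule 54): 11001010001110
Gen 6 (rule 135): 00011010110100
Gen 7 (rule 54): 00100111001110
Gen 8 (rule 135): 11101010010100
Gen 9 (rule 54): 00011111111110
Gen 10 (rule 135): 11101111111100
Gen 11 (rule 54): 00010000000010
Gen 12 (rule 135): 11110111111110
Gen 13 (rule 54): 00001000000001
Gen 14 (rule 135): 11111011111111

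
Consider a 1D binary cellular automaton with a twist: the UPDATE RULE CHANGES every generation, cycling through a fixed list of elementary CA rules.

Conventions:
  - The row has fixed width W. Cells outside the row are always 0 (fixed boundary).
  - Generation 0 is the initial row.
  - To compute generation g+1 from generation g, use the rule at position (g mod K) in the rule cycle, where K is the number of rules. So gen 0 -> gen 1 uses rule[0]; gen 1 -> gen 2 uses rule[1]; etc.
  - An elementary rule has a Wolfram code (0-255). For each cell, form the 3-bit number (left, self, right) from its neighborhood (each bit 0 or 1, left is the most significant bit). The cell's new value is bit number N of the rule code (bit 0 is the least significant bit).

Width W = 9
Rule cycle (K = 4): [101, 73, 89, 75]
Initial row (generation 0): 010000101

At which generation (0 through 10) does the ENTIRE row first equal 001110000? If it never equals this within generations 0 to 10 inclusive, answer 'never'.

Answer: never

Derivation:
Gen 0: 010000101
Gen 1 (rule 101): 010110111
Gen 2 (rule 73): 000110101
Gen 3 (rule 89): 110110000
Gen 4 (rule 75): 110110111
Gen 5 (rule 101): 011011001
Gen 6 (rule 73): 011011000
Gen 7 (rule 89): 011011111
Gen 8 (rule 75): 111010001
Gen 9 (rule 101): 001110101
Gen 10 (rule 73): 101010000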